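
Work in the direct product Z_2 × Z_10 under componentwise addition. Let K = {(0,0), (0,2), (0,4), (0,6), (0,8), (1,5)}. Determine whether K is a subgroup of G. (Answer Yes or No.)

No

|K| = 6 does not divide |G| = 20, so by Lagrange K is not a subgroup.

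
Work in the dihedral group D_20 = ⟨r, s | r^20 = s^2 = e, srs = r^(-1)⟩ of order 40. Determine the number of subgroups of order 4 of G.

11

|G| = 40 and 4 | 40, so subgroups of order 4 are possible by Lagrange.
The subgroups of order 4 are: {e, r^10, s, r^10s}; {e, r^10, rs, r^11s}; {e, r^10, r^2s, r^12s}; {e, r^10, r^3s, r^13s}; … (11 in all).
So G has 11 subgroups of order 4.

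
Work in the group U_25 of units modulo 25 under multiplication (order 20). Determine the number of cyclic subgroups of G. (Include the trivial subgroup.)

Group the elements of G by the cyclic subgroup they generate; each cyclic subgroup of order d accounts for φ(d) elements.
Cyclic subgroups by order — order 1: 1; order 2: 1; order 4: 1; order 5: 1; order 10: 1; order 20: 1.
Total: 6.

6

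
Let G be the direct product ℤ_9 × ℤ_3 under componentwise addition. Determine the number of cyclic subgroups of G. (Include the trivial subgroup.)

Each element a generates a cyclic subgroup ⟨a⟩; distinct elements may generate the same one (a cyclic group of order d has φ(d) generators).
Cyclic subgroups by order — order 1: 1; order 3: 4; order 9: 3.
Total: 8.

8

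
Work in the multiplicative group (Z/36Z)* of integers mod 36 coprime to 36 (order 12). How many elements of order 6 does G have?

The elements of order 6 are: 5, 7, 11, 23, 29, 31.
That's 6.

6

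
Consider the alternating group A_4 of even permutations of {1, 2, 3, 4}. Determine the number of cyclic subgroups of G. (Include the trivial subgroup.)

A cyclic subgroup of order d is generated by each of its φ(d) elements of order d, so the cyclic subgroups of order d number (#elements of order d)/φ(d).
Cyclic subgroups by order — order 1: 1; order 2: 3; order 3: 4.
Total: 8.

8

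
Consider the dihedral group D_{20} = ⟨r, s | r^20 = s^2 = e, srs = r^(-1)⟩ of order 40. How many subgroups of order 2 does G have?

21

|G| = 40 and 2 | 40, so subgroups of order 2 are possible by Lagrange.
The subgroups of order 2 are: {e, r^10}; {e, r^10s}; {e, r^11s}; {e, r^12s}; … (21 in all).
So G has 21 subgroups of order 2.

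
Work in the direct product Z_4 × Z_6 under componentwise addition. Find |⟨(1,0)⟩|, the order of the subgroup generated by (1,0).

The order of (1,0) in Z_4 × Z_6 is lcm(ord(1) in Z_4, ord(0) in Z_6).
ord(1) = 4 and ord(0) = 1, so |⟨(1,0)⟩| = lcm(4, 1) = 4.

4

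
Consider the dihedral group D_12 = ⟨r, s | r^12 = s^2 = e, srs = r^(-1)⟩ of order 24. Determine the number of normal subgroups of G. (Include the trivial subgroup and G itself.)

9

G has 34 subgroups. Checking conjugation-invariance by order — order 1: 1/1 normal; order 2: 1/13 normal; order 3: 1/1 normal; order 4: 1/7 normal; order 6: 1/5 normal; order 8: 0/3 normal; order 12: 3/3 normal; order 24: 1/1 normal.
Total normal subgroups: 9.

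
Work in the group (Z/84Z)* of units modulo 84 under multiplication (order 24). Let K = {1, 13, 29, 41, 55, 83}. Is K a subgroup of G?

No

Closure fails: 41 · 83 = 43 ∉ K. So K is not a subgroup.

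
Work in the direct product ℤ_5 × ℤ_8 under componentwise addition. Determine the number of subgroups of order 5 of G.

|G| = 40 and 5 | 40, so subgroups of order 5 are possible by Lagrange.
The subgroups of order 5 are: {(0,0), (1,0), (2,0), (3,0), (4,0)}.
So G has 1 subgroup of order 5.

1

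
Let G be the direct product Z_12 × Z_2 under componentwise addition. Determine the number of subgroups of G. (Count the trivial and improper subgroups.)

16

|G| = 24, so by Lagrange every subgroup order divides 24. Divisors: 1, 2, 3, 4, 6, 8, 12, 24.
Subgroups by order — order 1: 1; order 2: 3; order 3: 1; order 4: 3; order 6: 3; order 8: 1; order 12: 3; order 24: 1.
Total: 1 + 3 + 1 + 3 + 3 + 1 + 3 + 1 = 16.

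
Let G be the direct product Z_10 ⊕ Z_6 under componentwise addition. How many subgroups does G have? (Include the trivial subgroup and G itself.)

|G| = 60, so by Lagrange every subgroup order divides 60. Divisors: 1, 2, 3, 4, 5, 6, 10, 12, 15, 20, 30, 60.
Subgroups by order — order 1: 1; order 2: 3; order 3: 1; order 4: 1; order 5: 1; order 6: 3; order 10: 3; order 12: 1; order 15: 1; order 20: 1; order 30: 3; order 60: 1.
Total: 1 + 3 + 1 + 1 + 1 + 3 + 3 + 1 + 1 + 1 + 3 + 1 = 20.

20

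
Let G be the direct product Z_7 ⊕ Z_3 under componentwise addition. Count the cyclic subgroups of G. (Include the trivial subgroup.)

4

Each element a generates a cyclic subgroup ⟨a⟩; distinct elements may generate the same one (a cyclic group of order d has φ(d) generators).
Cyclic subgroups by order — order 1: 1; order 3: 1; order 7: 1; order 21: 1.
Total: 4.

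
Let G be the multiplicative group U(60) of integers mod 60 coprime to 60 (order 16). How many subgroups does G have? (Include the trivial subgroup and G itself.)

27

|G| = 16, so by Lagrange every subgroup order divides 16. Divisors: 1, 2, 4, 8, 16.
Subgroups by order — order 1: 1; order 2: 7; order 4: 11; order 8: 7; order 16: 1.
Total: 1 + 7 + 11 + 7 + 1 = 27.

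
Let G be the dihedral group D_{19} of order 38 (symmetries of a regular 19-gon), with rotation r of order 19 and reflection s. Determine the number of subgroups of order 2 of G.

19

|G| = 38 and 2 | 38, so subgroups of order 2 are possible by Lagrange.
The subgroups of order 2 are: {e, r^10s}; {e, r^11s}; {e, r^12s}; {e, r^13s}; … (19 in all).
So G has 19 subgroups of order 2.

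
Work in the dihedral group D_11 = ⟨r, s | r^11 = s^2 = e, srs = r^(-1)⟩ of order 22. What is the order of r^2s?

Computing powers of r^2s: the smallest k with (r^2s)^k = e is k = 2.

2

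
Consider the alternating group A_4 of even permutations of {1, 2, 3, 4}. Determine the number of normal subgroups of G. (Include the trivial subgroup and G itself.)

3

G has 10 subgroups. Checking conjugation-invariance by order — order 1: 1/1 normal; order 2: 0/3 normal; order 3: 0/4 normal; order 4: 1/1 normal; order 12: 1/1 normal.
Total normal subgroups: 3.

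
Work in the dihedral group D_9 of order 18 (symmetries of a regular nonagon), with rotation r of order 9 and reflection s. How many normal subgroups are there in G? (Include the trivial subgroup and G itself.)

4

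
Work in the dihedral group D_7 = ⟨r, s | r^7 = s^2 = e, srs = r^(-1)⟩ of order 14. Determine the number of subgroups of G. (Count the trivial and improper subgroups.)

10

|G| = 14, so by Lagrange every subgroup order divides 14. Divisors: 1, 2, 7, 14.
Subgroups by order — order 1: 1; order 2: 7; order 7: 1; order 14: 1.
Total: 1 + 7 + 1 + 1 = 10.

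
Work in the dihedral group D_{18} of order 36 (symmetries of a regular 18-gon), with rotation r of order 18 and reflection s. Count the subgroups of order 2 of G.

|G| = 36 and 2 | 36, so subgroups of order 2 are possible by Lagrange.
The subgroups of order 2 are: {e, r^10s}; {e, r^11s}; {e, r^12s}; {e, r^13s}; … (19 in all).
So G has 19 subgroups of order 2.

19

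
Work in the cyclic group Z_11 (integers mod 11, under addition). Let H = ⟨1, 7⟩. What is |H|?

|⟨1⟩| = 11 and |⟨7⟩| = 11, so |H| is a multiple of lcm(11, 11) = 11 and divides |G| = 11.
Closing {1, 7} under the group operation gives all of G, so |H| = 11.

11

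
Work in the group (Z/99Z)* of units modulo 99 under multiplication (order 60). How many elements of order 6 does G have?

6

The elements of order 6 are: 23, 32, 43, 56, 65, 76.
That's 6.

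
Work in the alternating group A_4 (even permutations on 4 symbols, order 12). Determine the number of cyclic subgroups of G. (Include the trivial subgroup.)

8

A cyclic subgroup of order d is generated by each of its φ(d) elements of order d, so the cyclic subgroups of order d number (#elements of order d)/φ(d).
Cyclic subgroups by order — order 1: 1; order 2: 3; order 3: 4.
Total: 8.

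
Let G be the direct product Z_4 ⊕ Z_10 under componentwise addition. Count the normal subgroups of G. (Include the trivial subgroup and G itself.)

16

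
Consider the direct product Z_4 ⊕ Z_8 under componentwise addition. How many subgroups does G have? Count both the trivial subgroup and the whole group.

22

|G| = 32, so by Lagrange every subgroup order divides 32. Divisors: 1, 2, 4, 8, 16, 32.
Subgroups by order — order 1: 1; order 2: 3; order 4: 7; order 8: 7; order 16: 3; order 32: 1.
Total: 1 + 3 + 7 + 7 + 3 + 1 = 22.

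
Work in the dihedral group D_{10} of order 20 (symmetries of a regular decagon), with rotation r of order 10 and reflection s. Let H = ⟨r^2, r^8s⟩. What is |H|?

|⟨r^2⟩| = 5 and |⟨r^8s⟩| = 2, so |H| is a multiple of lcm(5, 2) = 10 and divides |G| = 20.
Closing under the operation: H = {e, r^2, r^4, r^6, r^8, s, r^2s, r^4s, r^6s, r^8s}, so |H| = 10.

10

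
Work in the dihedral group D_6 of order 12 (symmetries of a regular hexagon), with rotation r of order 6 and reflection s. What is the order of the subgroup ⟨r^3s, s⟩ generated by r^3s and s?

|⟨r^3s⟩| = 2 and |⟨s⟩| = 2, so |H| is a multiple of lcm(2, 2) = 2 and divides |G| = 12.
Closing under the operation: H = {e, r^3, s, r^3s}, so |H| = 4.

4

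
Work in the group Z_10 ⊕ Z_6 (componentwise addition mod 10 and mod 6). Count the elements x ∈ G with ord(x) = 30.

24

An element (a,b) has order lcm(ord(a), ord(b)); count pairs with lcm equal to 30.
Enumerating gives 24 such elements.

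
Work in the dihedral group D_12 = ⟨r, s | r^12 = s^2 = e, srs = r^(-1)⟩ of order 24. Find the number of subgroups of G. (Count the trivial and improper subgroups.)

34

|G| = 24, so by Lagrange every subgroup order divides 24. Divisors: 1, 2, 3, 4, 6, 8, 12, 24.
Subgroups by order — order 1: 1; order 2: 13; order 3: 1; order 4: 7; order 6: 5; order 8: 3; order 12: 3; order 24: 1.
Total: 1 + 13 + 1 + 7 + 5 + 3 + 3 + 1 = 34.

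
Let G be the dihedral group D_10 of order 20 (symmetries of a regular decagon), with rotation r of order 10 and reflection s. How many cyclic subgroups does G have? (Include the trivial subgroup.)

Group the elements of G by the cyclic subgroup they generate; each cyclic subgroup of order d accounts for φ(d) elements.
Cyclic subgroups by order — order 1: 1; order 2: 11; order 5: 1; order 10: 1.
Total: 14.

14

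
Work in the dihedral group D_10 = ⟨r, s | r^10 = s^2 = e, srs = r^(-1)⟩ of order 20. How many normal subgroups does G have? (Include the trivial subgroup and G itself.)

G has 22 subgroups. Checking conjugation-invariance by order — order 1: 1/1 normal; order 2: 1/11 normal; order 4: 0/5 normal; order 5: 1/1 normal; order 10: 3/3 normal; order 20: 1/1 normal.
Total normal subgroups: 7.

7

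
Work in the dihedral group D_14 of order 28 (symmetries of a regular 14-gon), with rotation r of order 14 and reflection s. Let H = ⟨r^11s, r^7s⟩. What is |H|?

14

|⟨r^11s⟩| = 2 and |⟨r^7s⟩| = 2, so |H| is a multiple of lcm(2, 2) = 2 and divides |G| = 28.
Closing under the operation: H = {e, r^2, r^4, r^6, r^8, r^10, r^12, rs, r^3s, r^5s, r^7s, r^9s, r^11s, r^13s}, so |H| = 14.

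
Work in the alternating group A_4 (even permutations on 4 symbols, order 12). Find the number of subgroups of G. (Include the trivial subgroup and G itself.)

|G| = 12, so by Lagrange every subgroup order divides 12. Divisors: 1, 2, 3, 4, 6, 12.
Subgroups by order — order 1: 1; order 2: 3; order 3: 4; order 4: 1; order 6: 0; order 12: 1.
Total: 1 + 3 + 4 + 1 + 0 + 1 = 10.

10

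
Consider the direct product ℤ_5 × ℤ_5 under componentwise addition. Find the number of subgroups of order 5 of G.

|G| = 25 and 5 | 25, so subgroups of order 5 are possible by Lagrange.
The subgroups of order 5 are: {(0,0), (0,1), (0,2), (0,3), (0,4)}; {(0,0), (1,0), (2,0), (3,0), (4,0)}; {(0,0), (1,1), (2,2), (3,3), (4,4)}; {(0,0), (1,2), (2,4), (3,1), (4,3)}; … (6 in all).
So G has 6 subgroups of order 5.

6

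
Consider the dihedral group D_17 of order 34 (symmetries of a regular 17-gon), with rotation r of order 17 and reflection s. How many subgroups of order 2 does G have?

|G| = 34 and 2 | 34, so subgroups of order 2 are possible by Lagrange.
The subgroups of order 2 are: {e, r^10s}; {e, r^11s}; {e, r^12s}; {e, r^13s}; … (17 in all).
So G has 17 subgroups of order 2.

17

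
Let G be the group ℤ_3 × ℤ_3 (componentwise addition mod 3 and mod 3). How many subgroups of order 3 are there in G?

4

|G| = 9 and 3 | 9, so subgroups of order 3 are possible by Lagrange.
The subgroups of order 3 are: {(0,0), (0,1), (0,2)}; {(0,0), (1,0), (2,0)}; {(0,0), (1,1), (2,2)}; {(0,0), (1,2), (2,1)}.
So G has 4 subgroups of order 3.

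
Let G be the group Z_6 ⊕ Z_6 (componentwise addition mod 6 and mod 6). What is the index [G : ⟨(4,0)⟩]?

|⟨(4,0)⟩| = 3 and |G| = 36.
By Lagrange, [G : H] = |G|/|H| = 36/3 = 12.

12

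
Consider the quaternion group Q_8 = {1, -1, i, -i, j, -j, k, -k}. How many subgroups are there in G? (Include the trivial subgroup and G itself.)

|G| = 8, so by Lagrange every subgroup order divides 8. Divisors: 1, 2, 4, 8.
Subgroups by order — order 1: 1; order 2: 1; order 4: 3; order 8: 1.
Total: 1 + 1 + 3 + 1 = 6.

6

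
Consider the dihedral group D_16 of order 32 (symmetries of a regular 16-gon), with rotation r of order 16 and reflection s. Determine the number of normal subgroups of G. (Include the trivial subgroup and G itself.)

8

G has 36 subgroups. Checking conjugation-invariance by order — order 1: 1/1 normal; order 2: 1/17 normal; order 4: 1/9 normal; order 8: 1/5 normal; order 16: 3/3 normal; order 32: 1/1 normal.
Total normal subgroups: 8.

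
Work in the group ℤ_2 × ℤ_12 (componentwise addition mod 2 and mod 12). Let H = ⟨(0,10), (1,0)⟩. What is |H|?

|⟨(0,10)⟩| = 6 and |⟨(1,0)⟩| = 2, so |H| is a multiple of lcm(6, 2) = 6 and divides |G| = 24.
Closing under the operation: H = {(0,0), (0,2), (0,4), (0,6), (0,8), (0,10), (1,0), (1,2), (1,4), (1,6), (1,8), (1,10)}, so |H| = 12.

12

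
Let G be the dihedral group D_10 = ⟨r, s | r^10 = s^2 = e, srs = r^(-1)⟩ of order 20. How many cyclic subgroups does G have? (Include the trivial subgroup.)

14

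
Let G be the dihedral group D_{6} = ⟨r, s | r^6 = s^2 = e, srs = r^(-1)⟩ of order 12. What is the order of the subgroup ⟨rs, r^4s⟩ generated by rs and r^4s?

4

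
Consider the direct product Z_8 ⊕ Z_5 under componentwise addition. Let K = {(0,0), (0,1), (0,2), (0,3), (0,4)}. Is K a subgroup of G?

Yes

|K| = 5 divides |G| = 40, consistent with Lagrange.
K contains the identity, every element's inverse is in K, and K is closed under +: it is a subgroup.
In fact K = ⟨(0,1)⟩.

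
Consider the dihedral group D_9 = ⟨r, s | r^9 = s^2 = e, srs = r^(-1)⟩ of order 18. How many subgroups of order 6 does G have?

|G| = 18 and 6 | 18, so subgroups of order 6 are possible by Lagrange.
The subgroups of order 6 are: {e, r^3, r^6, r^2s, r^5s, r^8s}; {e, r^3, r^6, s, r^3s, r^6s}; {e, r^3, r^6, rs, r^4s, r^7s}.
So G has 3 subgroups of order 6.

3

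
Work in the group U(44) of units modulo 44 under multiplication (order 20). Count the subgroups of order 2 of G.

|G| = 20 and 2 | 20, so subgroups of order 2 are possible by Lagrange.
The subgroups of order 2 are: {1, 21}; {1, 23}; {1, 43}.
So G has 3 subgroups of order 2.

3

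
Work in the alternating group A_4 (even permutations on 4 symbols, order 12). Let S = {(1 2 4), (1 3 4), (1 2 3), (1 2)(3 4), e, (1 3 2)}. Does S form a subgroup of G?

No

(1 3 4) ∈ S but its inverse (1 4 3) ∉ S, so S is not a subgroup.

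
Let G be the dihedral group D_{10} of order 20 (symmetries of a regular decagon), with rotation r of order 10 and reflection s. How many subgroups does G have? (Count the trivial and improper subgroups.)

|G| = 20, so by Lagrange every subgroup order divides 20. Divisors: 1, 2, 4, 5, 10, 20.
Subgroups by order — order 1: 1; order 2: 11; order 4: 5; order 5: 1; order 10: 3; order 20: 1.
Total: 1 + 11 + 5 + 1 + 3 + 1 = 22.

22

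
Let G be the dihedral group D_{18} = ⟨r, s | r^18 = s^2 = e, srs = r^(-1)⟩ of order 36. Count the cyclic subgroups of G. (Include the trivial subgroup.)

Group the elements of G by the cyclic subgroup they generate; each cyclic subgroup of order d accounts for φ(d) elements.
Cyclic subgroups by order — order 1: 1; order 2: 19; order 3: 1; order 6: 1; order 9: 1; order 18: 1.
Total: 24.

24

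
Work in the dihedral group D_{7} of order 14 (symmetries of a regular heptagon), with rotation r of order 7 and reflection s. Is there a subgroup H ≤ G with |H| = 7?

Yes

7 | 14. A subgroup of order 7 is {e, r, r^2, r^3, r^4, r^5, r^6}.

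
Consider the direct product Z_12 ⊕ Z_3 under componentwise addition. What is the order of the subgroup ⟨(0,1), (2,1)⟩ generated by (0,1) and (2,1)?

18

|⟨(0,1)⟩| = 3 and |⟨(2,1)⟩| = 6, so |H| is a multiple of lcm(3, 6) = 6 and divides |G| = 36.
Closing under the operation: H = {(0,0), (0,1), (0,2), (2,0), (2,1), (2,2), (4,0), (4,1), (4,2), (6,0), (6,1), (6,2), (8,0), (8,1), (8,2), (10,0), (10,1), (10,2)}, so |H| = 18.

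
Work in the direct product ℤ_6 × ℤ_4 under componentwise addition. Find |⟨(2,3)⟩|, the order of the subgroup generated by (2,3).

12

The order of (2,3) in Z_6 × Z_4 is lcm(ord(2) in Z_6, ord(3) in Z_4).
ord(2) = 3 and ord(3) = 4, so |⟨(2,3)⟩| = lcm(3, 4) = 12.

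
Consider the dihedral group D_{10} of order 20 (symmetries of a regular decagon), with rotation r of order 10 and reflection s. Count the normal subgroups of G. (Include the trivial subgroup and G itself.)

7

G has 22 subgroups. Checking conjugation-invariance by order — order 1: 1/1 normal; order 2: 1/11 normal; order 4: 0/5 normal; order 5: 1/1 normal; order 10: 3/3 normal; order 20: 1/1 normal.
Total normal subgroups: 7.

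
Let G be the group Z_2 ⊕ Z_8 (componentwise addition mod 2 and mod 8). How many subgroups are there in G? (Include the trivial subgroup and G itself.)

11

|G| = 16, so by Lagrange every subgroup order divides 16. Divisors: 1, 2, 4, 8, 16.
Subgroups by order — order 1: 1; order 2: 3; order 4: 3; order 8: 3; order 16: 1.
Total: 1 + 3 + 3 + 3 + 1 = 11.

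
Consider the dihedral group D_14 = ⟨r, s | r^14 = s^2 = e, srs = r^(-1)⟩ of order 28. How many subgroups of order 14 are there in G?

3

|G| = 28 and 14 | 28, so subgroups of order 14 are possible by Lagrange.
The subgroups of order 14 are: {e, r, r^2, r^3, r^4, r^5, r^6, r^7, r^8, r^9, r^10, r^11, r^12, r^13}; {e, r^2, r^4, r^6, r^8, r^10, r^12, s, r^2s, r^4s, r^6s, r^8s, r^10s, r^12s}; {e, r^2, r^4, r^6, r^8, r^10, r^12, rs, r^3s, r^5s, r^7s, r^9s, r^11s, r^13s}.
So G has 3 subgroups of order 14.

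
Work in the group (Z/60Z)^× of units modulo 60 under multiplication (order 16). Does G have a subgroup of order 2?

Yes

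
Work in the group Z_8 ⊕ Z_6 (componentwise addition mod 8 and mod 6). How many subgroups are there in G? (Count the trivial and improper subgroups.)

22

|G| = 48, so by Lagrange every subgroup order divides 48. Divisors: 1, 2, 3, 4, 6, 8, 12, 16, 24, 48.
Subgroups by order — order 1: 1; order 2: 3; order 3: 1; order 4: 3; order 6: 3; order 8: 3; order 12: 3; order 16: 1; order 24: 3; order 48: 1.
Total: 1 + 3 + 1 + 3 + 3 + 3 + 3 + 1 + 3 + 1 = 22.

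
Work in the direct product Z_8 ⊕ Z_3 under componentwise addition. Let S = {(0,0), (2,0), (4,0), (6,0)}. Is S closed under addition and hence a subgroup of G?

|S| = 4 divides |G| = 24, consistent with Lagrange.
S contains the identity, every element's inverse is in S, and S is closed under +: it is a subgroup.
In fact S = ⟨(6,0)⟩.

Yes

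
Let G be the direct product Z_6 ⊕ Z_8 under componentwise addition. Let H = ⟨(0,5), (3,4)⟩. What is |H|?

|⟨(0,5)⟩| = 8 and |⟨(3,4)⟩| = 2, so |H| is a multiple of lcm(8, 2) = 8 and divides |G| = 48.
Closing under the operation: H = {(0,0), (0,1), (0,2), (0,3), (0,4), (0,5), (0,6), (0,7), (3,0), (3,1), (3,2), (3,3), (3,4), (3,5), (3,6), (3,7)}, so |H| = 16.

16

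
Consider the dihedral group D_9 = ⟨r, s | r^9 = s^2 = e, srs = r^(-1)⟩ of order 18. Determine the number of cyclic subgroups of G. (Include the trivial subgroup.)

12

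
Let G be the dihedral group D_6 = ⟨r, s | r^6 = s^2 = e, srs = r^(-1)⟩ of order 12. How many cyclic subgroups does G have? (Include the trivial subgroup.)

10

Group the elements of G by the cyclic subgroup they generate; each cyclic subgroup of order d accounts for φ(d) elements.
Cyclic subgroups by order — order 1: 1; order 2: 7; order 3: 1; order 6: 1.
Total: 10.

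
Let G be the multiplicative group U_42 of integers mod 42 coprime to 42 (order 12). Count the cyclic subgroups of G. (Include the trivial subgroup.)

8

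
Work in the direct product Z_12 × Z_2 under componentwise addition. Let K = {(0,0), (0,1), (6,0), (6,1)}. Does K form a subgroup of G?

Yes

|K| = 4 divides |G| = 24, consistent with Lagrange.
K contains the identity, every element's inverse is in K, and K is closed under +: it is a subgroup.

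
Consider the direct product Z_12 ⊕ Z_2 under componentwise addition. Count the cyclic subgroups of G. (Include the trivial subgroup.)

A cyclic subgroup of order d is generated by each of its φ(d) elements of order d, so the cyclic subgroups of order d number (#elements of order d)/φ(d).
Cyclic subgroups by order — order 1: 1; order 2: 3; order 3: 1; order 4: 2; order 6: 3; order 12: 2.
Total: 12.

12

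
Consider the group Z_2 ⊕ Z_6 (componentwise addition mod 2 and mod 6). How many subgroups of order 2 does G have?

3

|G| = 12 and 2 | 12, so subgroups of order 2 are possible by Lagrange.
The subgroups of order 2 are: {(0,0), (0,3)}; {(0,0), (1,0)}; {(0,0), (1,3)}.
So G has 3 subgroups of order 2.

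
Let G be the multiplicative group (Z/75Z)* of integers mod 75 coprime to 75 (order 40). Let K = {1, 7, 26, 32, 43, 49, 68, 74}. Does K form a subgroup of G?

|K| = 8 divides |G| = 40, consistent with Lagrange.
K contains the identity, every element's inverse is in K, and K is closed under ·: it is a subgroup.

Yes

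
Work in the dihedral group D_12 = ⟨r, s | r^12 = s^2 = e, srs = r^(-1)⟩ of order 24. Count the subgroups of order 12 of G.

|G| = 24 and 12 | 24, so subgroups of order 12 are possible by Lagrange.
The subgroups of order 12 are: {e, r, r^2, r^3, r^4, r^5, r^6, r^7, r^8, r^9, r^10, r^11}; {e, r^2, r^4, r^6, r^8, r^10, s, r^2s, r^4s, r^6s, r^8s, r^10s}; {e, r^2, r^4, r^6, r^8, r^10, rs, r^3s, r^5s, r^7s, r^9s, r^11s}.
So G has 3 subgroups of order 12.

3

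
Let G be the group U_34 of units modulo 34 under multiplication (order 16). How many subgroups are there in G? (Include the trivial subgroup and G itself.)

5

|G| = 16, so by Lagrange every subgroup order divides 16. Divisors: 1, 2, 4, 8, 16.
Subgroups by order — order 1: 1; order 2: 1; order 4: 1; order 8: 1; order 16: 1.
Total: 1 + 1 + 1 + 1 + 1 = 5.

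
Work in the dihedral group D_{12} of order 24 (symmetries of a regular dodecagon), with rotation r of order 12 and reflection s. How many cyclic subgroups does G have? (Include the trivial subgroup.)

A cyclic subgroup of order d is generated by each of its φ(d) elements of order d, so the cyclic subgroups of order d number (#elements of order d)/φ(d).
Cyclic subgroups by order — order 1: 1; order 2: 13; order 3: 1; order 4: 1; order 6: 1; order 12: 1.
Total: 18.

18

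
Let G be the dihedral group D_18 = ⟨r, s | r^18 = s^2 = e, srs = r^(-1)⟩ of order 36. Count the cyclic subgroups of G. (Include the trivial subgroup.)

A cyclic subgroup of order d is generated by each of its φ(d) elements of order d, so the cyclic subgroups of order d number (#elements of order d)/φ(d).
Cyclic subgroups by order — order 1: 1; order 2: 19; order 3: 1; order 6: 1; order 9: 1; order 18: 1.
Total: 24.

24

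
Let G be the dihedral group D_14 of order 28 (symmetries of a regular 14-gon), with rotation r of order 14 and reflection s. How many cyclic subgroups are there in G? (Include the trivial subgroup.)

18

Each element a generates a cyclic subgroup ⟨a⟩; distinct elements may generate the same one (a cyclic group of order d has φ(d) generators).
Cyclic subgroups by order — order 1: 1; order 2: 15; order 7: 1; order 14: 1.
Total: 18.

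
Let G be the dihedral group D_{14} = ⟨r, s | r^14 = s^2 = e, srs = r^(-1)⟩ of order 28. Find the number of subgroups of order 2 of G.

|G| = 28 and 2 | 28, so subgroups of order 2 are possible by Lagrange.
The subgroups of order 2 are: {e, r^10s}; {e, r^11s}; {e, r^12s}; {e, r^13s}; … (15 in all).
So G has 15 subgroups of order 2.

15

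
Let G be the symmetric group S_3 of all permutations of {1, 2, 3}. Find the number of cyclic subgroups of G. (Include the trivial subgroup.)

5

A cyclic subgroup of order d is generated by each of its φ(d) elements of order d, so the cyclic subgroups of order d number (#elements of order d)/φ(d).
Cyclic subgroups by order — order 1: 1; order 2: 3; order 3: 1.
Total: 5.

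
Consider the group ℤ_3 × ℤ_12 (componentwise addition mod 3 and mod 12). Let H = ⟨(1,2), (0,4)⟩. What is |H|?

|⟨(1,2)⟩| = 6 and |⟨(0,4)⟩| = 3, so |H| is a multiple of lcm(6, 3) = 6 and divides |G| = 36.
Closing under the operation: H = {(0,0), (0,2), (0,4), (0,6), (0,8), (0,10), (1,0), (1,2), (1,4), (1,6), (1,8), (1,10), (2,0), (2,2), (2,4), (2,6), (2,8), (2,10)}, so |H| = 18.

18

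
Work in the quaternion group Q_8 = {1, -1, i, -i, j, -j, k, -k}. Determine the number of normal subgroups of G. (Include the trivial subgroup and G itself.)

6

G has 6 subgroups. Checking conjugation-invariance by order — order 1: 1/1 normal; order 2: 1/1 normal; order 4: 3/3 normal; order 8: 1/1 normal.
Total normal subgroups: 6.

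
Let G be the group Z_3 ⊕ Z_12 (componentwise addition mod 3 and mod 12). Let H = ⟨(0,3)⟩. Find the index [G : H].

|⟨(0,3)⟩| = 4 and |G| = 36.
By Lagrange, [G : H] = |G|/|H| = 36/4 = 9.

9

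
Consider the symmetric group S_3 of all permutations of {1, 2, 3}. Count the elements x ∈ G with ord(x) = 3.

The elements of order 3 are: (1 2 3), (1 3 2).
That's 2.

2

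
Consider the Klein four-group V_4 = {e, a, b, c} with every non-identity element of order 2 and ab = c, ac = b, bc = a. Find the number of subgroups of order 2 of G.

|G| = 4 and 2 | 4, so subgroups of order 2 are possible by Lagrange.
The subgroups of order 2 are: {e, a}; {e, b}; {e, c}.
So G has 3 subgroups of order 2.

3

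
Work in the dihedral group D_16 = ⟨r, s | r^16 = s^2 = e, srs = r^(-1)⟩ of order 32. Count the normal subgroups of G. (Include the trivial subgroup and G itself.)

8

G has 36 subgroups. Checking conjugation-invariance by order — order 1: 1/1 normal; order 2: 1/17 normal; order 4: 1/9 normal; order 8: 1/5 normal; order 16: 3/3 normal; order 32: 1/1 normal.
Total normal subgroups: 8.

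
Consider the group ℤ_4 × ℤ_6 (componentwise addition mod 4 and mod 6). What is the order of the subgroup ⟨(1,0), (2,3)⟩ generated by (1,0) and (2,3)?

|⟨(1,0)⟩| = 4 and |⟨(2,3)⟩| = 2, so |H| is a multiple of lcm(4, 2) = 4 and divides |G| = 24.
Closing under the operation: H = {(0,0), (0,3), (1,0), (1,3), (2,0), (2,3), (3,0), (3,3)}, so |H| = 8.

8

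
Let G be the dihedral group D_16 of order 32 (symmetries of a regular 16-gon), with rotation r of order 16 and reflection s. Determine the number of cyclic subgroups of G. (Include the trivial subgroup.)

21

Group the elements of G by the cyclic subgroup they generate; each cyclic subgroup of order d accounts for φ(d) elements.
Cyclic subgroups by order — order 1: 1; order 2: 17; order 4: 1; order 8: 1; order 16: 1.
Total: 21.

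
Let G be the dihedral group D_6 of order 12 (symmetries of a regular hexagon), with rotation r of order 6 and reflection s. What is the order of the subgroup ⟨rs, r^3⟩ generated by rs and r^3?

4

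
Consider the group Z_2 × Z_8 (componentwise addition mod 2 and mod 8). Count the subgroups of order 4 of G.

|G| = 16 and 4 | 16, so subgroups of order 4 are possible by Lagrange.
The subgroups of order 4 are: {(0,0), (0,2), (0,4), (0,6)}; {(0,0), (0,4), (1,0), (1,4)}; {(0,0), (0,4), (1,2), (1,6)}.
So G has 3 subgroups of order 4.

3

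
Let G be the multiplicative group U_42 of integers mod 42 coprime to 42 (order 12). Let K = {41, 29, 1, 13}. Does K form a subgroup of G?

|K| = 4 divides |G| = 12, consistent with Lagrange.
K contains the identity, every element's inverse is in K, and K is closed under ·: it is a subgroup.

Yes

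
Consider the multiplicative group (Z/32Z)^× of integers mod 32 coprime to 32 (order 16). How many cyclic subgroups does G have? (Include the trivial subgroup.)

Each element a generates a cyclic subgroup ⟨a⟩; distinct elements may generate the same one (a cyclic group of order d has φ(d) generators).
Cyclic subgroups by order — order 1: 1; order 2: 3; order 4: 2; order 8: 2.
Total: 8.

8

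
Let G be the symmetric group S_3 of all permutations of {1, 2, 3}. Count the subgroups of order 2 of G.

3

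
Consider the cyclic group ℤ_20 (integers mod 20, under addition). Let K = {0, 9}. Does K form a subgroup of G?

No

9 ∈ K but its inverse 11 ∉ K, so K is not a subgroup.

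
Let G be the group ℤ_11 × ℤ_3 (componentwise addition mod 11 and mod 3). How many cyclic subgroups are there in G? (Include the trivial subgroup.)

Group the elements of G by the cyclic subgroup they generate; each cyclic subgroup of order d accounts for φ(d) elements.
Cyclic subgroups by order — order 1: 1; order 3: 1; order 11: 1; order 33: 1.
Total: 4.

4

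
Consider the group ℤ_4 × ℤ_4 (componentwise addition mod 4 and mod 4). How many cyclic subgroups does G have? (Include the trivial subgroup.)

10

A cyclic subgroup of order d is generated by each of its φ(d) elements of order d, so the cyclic subgroups of order d number (#elements of order d)/φ(d).
Cyclic subgroups by order — order 1: 1; order 2: 3; order 4: 6.
Total: 10.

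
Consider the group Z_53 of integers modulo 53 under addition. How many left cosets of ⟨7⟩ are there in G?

|⟨7⟩| = 53 and |G| = 53.
By Lagrange, [G : H] = |G|/|H| = 53/53 = 1.

1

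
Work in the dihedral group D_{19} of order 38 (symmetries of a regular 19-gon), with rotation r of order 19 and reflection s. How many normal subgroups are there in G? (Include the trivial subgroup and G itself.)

3

G has 22 subgroups. Checking conjugation-invariance by order — order 1: 1/1 normal; order 2: 0/19 normal; order 19: 1/1 normal; order 38: 1/1 normal.
Total normal subgroups: 3.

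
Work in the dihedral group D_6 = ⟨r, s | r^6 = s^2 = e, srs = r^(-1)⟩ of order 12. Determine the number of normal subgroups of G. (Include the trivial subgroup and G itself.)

7

G has 16 subgroups. Checking conjugation-invariance by order — order 1: 1/1 normal; order 2: 1/7 normal; order 3: 1/1 normal; order 4: 0/3 normal; order 6: 3/3 normal; order 12: 1/1 normal.
Total normal subgroups: 7.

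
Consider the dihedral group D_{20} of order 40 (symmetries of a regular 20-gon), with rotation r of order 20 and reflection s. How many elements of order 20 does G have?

The elements of order 20 are: r, r^3, r^7, r^9, r^11, r^13, r^17, r^19.
That's 8.

8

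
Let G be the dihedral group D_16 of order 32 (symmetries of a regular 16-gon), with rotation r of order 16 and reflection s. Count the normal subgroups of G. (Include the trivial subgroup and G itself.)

G has 36 subgroups. Checking conjugation-invariance by order — order 1: 1/1 normal; order 2: 1/17 normal; order 4: 1/9 normal; order 8: 1/5 normal; order 16: 3/3 normal; order 32: 1/1 normal.
Total normal subgroups: 8.

8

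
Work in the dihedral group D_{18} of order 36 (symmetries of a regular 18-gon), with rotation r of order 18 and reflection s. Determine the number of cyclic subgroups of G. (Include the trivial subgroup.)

Each element a generates a cyclic subgroup ⟨a⟩; distinct elements may generate the same one (a cyclic group of order d has φ(d) generators).
Cyclic subgroups by order — order 1: 1; order 2: 19; order 3: 1; order 6: 1; order 9: 1; order 18: 1.
Total: 24.

24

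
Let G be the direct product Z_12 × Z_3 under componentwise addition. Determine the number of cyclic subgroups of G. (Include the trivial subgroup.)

Each element a generates a cyclic subgroup ⟨a⟩; distinct elements may generate the same one (a cyclic group of order d has φ(d) generators).
Cyclic subgroups by order — order 1: 1; order 2: 1; order 3: 4; order 4: 1; order 6: 4; order 12: 4.
Total: 15.

15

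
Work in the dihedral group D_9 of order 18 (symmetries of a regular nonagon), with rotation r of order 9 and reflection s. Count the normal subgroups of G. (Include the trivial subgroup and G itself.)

4

G has 16 subgroups. Checking conjugation-invariance by order — order 1: 1/1 normal; order 2: 0/9 normal; order 3: 1/1 normal; order 6: 0/3 normal; order 9: 1/1 normal; order 18: 1/1 normal.
Total normal subgroups: 4.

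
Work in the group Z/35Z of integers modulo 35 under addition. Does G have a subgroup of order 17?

17 does not divide |G| = 35, so by Lagrange no subgroup of order 17 exists.

No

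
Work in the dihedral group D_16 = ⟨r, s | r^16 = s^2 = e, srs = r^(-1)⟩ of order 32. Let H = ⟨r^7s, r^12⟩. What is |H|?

8

|⟨r^7s⟩| = 2 and |⟨r^12⟩| = 4, so |H| is a multiple of lcm(2, 4) = 4 and divides |G| = 32.
Closing under the operation: H = {e, r^4, r^8, r^12, r^3s, r^7s, r^11s, r^15s}, so |H| = 8.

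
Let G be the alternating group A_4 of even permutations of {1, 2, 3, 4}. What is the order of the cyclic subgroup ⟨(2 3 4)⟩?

3

Computing powers of (2 3 4): the smallest k with ((2 3 4))^k = e is k = 3.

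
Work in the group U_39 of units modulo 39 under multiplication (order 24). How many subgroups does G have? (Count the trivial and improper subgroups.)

16

|G| = 24, so by Lagrange every subgroup order divides 24. Divisors: 1, 2, 3, 4, 6, 8, 12, 24.
Subgroups by order — order 1: 1; order 2: 3; order 3: 1; order 4: 3; order 6: 3; order 8: 1; order 12: 3; order 24: 1.
Total: 1 + 3 + 1 + 3 + 3 + 1 + 3 + 1 = 16.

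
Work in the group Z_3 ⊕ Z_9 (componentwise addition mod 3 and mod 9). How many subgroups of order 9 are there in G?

4

|G| = 27 and 9 | 27, so subgroups of order 9 are possible by Lagrange.
The subgroups of order 9 are: {(0,0), (0,1), (0,2), (0,3), (0,4), (0,5), (0,6), (0,7), (0,8)}; {(0,0), (0,3), (0,6), (1,0), (1,3), (1,6), (2,0), (2,3), (2,6)}; {(0,0), (0,3), (0,6), (1,1), (1,4), (1,7), (2,2), (2,5), (2,8)}; {(0,0), (0,3), (0,6), (1,2), (1,5), (1,8), (2,1), (2,4), (2,7)}.
So G has 4 subgroups of order 9.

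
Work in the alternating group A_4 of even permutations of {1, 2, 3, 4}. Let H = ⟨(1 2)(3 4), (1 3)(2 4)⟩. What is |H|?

4

|⟨(1 2)(3 4)⟩| = 2 and |⟨(1 3)(2 4)⟩| = 2, so |H| is a multiple of lcm(2, 2) = 2 and divides |G| = 12.
Closing under the operation: H = {e, (1 2)(3 4), (1 3)(2 4), (1 4)(2 3)}, so |H| = 4.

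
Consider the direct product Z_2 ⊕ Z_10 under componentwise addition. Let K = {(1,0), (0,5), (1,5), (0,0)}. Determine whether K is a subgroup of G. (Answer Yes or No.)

Yes

|K| = 4 divides |G| = 20, consistent with Lagrange.
K contains the identity, every element's inverse is in K, and K is closed under +: it is a subgroup.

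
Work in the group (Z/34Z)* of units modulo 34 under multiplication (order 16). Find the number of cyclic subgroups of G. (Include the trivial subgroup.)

Group the elements of G by the cyclic subgroup they generate; each cyclic subgroup of order d accounts for φ(d) elements.
Cyclic subgroups by order — order 1: 1; order 2: 1; order 4: 1; order 8: 1; order 16: 1.
Total: 5.

5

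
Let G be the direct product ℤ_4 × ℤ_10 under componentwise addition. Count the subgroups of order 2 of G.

3

|G| = 40 and 2 | 40, so subgroups of order 2 are possible by Lagrange.
The subgroups of order 2 are: {(0,0), (0,5)}; {(0,0), (2,0)}; {(0,0), (2,5)}.
So G has 3 subgroups of order 2.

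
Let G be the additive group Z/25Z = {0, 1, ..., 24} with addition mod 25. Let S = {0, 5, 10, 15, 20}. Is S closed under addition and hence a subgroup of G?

|S| = 5 divides |G| = 25, consistent with Lagrange.
S contains the identity, every element's inverse is in S, and S is closed under +: it is a subgroup.
In fact S = ⟨20⟩.

Yes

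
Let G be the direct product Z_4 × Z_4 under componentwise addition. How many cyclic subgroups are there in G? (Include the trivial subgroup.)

10

A cyclic subgroup of order d is generated by each of its φ(d) elements of order d, so the cyclic subgroups of order d number (#elements of order d)/φ(d).
Cyclic subgroups by order — order 1: 1; order 2: 3; order 4: 6.
Total: 10.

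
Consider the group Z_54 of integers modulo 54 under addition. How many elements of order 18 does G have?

6

In a cyclic group of order 54, the number of elements of order d (for d | 54) is φ(d).
φ(18) = 6.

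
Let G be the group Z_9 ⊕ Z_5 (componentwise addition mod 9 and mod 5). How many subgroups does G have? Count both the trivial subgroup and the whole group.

6

|G| = 45, so by Lagrange every subgroup order divides 45. Divisors: 1, 3, 5, 9, 15, 45.
Subgroups by order — order 1: 1; order 3: 1; order 5: 1; order 9: 1; order 15: 1; order 45: 1.
Total: 1 + 1 + 1 + 1 + 1 + 1 = 6.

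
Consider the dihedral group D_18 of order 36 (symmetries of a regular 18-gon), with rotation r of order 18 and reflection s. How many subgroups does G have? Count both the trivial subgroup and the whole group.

45

|G| = 36, so by Lagrange every subgroup order divides 36. Divisors: 1, 2, 3, 4, 6, 9, 12, 18, 36.
Subgroups by order — order 1: 1; order 2: 19; order 3: 1; order 4: 9; order 6: 7; order 9: 1; order 12: 3; order 18: 3; order 36: 1.
Total: 1 + 19 + 1 + 9 + 7 + 1 + 3 + 3 + 1 = 45.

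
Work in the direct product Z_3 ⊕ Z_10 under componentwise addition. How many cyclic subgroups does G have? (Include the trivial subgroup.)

Group the elements of G by the cyclic subgroup they generate; each cyclic subgroup of order d accounts for φ(d) elements.
Cyclic subgroups by order — order 1: 1; order 2: 1; order 3: 1; order 5: 1; order 6: 1; order 10: 1; order 15: 1; order 30: 1.
Total: 8.

8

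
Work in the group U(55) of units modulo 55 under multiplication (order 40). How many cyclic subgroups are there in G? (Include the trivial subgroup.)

Group the elements of G by the cyclic subgroup they generate; each cyclic subgroup of order d accounts for φ(d) elements.
Cyclic subgroups by order — order 1: 1; order 2: 3; order 4: 2; order 5: 1; order 10: 3; order 20: 2.
Total: 12.

12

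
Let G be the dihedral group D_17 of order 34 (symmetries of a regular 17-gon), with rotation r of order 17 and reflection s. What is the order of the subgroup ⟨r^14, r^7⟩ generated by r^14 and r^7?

17

|⟨r^14⟩| = 17 and |⟨r^7⟩| = 17, so |H| is a multiple of lcm(17, 17) = 17 and divides |G| = 34.
Closing under the operation: H = {e, r, r^2, r^3, r^4, r^5, r^6, r^7, r^8, r^9, r^10, r^11, r^12, r^13, r^14, r^15, r^16}, so |H| = 17.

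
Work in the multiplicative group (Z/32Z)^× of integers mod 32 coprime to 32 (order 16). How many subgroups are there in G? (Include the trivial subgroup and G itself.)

|G| = 16, so by Lagrange every subgroup order divides 16. Divisors: 1, 2, 4, 8, 16.
Subgroups by order — order 1: 1; order 2: 3; order 4: 3; order 8: 3; order 16: 1.
Total: 1 + 3 + 3 + 3 + 1 = 11.

11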